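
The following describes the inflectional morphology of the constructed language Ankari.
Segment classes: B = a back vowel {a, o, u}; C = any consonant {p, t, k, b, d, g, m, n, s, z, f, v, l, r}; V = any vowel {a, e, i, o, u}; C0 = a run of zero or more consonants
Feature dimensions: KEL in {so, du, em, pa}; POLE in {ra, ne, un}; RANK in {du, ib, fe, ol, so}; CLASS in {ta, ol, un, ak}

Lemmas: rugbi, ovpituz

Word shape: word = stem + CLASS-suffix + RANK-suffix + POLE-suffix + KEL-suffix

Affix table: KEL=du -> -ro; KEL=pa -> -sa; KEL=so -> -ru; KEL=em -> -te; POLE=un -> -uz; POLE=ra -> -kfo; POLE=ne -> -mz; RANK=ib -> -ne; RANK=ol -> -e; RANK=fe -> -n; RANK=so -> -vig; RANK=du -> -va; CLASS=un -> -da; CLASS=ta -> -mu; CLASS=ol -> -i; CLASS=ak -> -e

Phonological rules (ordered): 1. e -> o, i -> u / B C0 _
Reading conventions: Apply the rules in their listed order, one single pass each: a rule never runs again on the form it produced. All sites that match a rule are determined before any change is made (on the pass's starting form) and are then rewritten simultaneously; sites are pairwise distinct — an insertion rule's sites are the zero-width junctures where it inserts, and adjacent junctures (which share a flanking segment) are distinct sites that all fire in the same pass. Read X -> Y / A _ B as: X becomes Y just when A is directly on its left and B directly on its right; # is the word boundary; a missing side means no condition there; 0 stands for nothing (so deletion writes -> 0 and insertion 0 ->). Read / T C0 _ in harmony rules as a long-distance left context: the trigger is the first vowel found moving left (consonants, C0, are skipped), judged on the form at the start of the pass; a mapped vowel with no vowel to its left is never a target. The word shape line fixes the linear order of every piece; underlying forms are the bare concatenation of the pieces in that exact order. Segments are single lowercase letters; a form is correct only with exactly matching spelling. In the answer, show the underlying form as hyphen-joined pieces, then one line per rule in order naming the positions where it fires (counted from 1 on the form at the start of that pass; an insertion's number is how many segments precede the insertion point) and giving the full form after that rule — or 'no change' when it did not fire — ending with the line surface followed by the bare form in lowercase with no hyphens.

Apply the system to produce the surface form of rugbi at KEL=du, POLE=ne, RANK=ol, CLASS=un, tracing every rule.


underlying: rugbi-da-e-mz-ro
1. e -> o, i -> u / B C0 _: fires at position(s) 5, 8: rugbudaomzro
surface: rugbudaomzro


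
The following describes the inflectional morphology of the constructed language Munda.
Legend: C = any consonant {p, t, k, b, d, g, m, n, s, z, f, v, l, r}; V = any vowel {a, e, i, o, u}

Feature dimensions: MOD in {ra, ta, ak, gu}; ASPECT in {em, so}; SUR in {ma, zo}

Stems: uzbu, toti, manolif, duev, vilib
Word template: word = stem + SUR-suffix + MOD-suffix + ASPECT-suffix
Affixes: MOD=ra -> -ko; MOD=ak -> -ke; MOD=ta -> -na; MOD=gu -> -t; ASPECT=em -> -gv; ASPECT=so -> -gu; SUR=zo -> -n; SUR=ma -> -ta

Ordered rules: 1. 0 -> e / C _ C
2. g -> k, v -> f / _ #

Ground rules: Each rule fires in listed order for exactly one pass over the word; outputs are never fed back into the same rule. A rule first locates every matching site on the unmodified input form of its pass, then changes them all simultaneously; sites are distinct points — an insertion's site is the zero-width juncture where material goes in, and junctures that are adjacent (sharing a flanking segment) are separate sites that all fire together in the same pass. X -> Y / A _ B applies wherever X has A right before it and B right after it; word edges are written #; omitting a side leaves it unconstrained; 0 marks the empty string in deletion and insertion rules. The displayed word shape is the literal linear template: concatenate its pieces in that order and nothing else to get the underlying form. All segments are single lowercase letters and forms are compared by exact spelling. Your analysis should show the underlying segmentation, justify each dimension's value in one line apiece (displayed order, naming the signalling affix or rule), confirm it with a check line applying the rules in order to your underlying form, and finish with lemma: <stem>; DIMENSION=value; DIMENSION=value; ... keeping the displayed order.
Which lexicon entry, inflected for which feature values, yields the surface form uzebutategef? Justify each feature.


underlying: uzbu-ta-t-gv
MOD=gu - signalled by the affix -t
ASPECT=em - signalled by the affix -gv
SUR=ma - signalled by the affix -ta
check: uzbutatgv -> uzebutategev -> uzebutategef
lemma: uzbu; MOD=gu; ASPECT=em; SUR=ma


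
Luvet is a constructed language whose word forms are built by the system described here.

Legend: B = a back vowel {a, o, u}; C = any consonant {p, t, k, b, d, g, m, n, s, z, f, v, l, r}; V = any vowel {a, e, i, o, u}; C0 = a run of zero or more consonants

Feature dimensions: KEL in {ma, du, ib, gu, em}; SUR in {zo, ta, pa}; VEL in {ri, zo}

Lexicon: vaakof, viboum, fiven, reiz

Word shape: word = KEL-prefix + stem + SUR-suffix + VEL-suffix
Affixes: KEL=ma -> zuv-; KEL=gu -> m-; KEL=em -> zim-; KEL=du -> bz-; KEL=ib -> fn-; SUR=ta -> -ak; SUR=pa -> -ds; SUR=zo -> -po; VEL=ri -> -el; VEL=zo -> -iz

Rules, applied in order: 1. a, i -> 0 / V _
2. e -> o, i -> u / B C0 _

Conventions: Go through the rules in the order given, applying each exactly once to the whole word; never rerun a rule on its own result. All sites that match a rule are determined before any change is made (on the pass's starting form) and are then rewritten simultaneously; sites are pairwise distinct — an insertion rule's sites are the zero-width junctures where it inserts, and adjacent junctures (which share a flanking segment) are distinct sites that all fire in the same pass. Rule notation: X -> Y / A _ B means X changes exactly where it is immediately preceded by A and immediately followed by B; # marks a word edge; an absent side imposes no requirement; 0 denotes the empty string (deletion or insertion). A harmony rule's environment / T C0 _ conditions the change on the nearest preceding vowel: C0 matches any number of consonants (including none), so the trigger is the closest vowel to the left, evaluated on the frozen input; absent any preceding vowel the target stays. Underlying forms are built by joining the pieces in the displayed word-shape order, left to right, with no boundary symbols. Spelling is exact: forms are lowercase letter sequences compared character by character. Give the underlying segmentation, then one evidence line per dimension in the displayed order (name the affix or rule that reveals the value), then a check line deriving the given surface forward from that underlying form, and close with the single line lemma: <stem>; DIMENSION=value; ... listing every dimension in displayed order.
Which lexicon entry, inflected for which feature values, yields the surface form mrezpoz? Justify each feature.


underlying: m-reiz-po-iz
KEL=gu - signalled by the affix m-
SUR=zo - signalled by the affix -po
VEL=zo - signalled by the affix -iz
check: mreizpoiz -> mrezpoz -> mrezpoz
lemma: reiz; KEL=gu; SUR=zo; VEL=zo


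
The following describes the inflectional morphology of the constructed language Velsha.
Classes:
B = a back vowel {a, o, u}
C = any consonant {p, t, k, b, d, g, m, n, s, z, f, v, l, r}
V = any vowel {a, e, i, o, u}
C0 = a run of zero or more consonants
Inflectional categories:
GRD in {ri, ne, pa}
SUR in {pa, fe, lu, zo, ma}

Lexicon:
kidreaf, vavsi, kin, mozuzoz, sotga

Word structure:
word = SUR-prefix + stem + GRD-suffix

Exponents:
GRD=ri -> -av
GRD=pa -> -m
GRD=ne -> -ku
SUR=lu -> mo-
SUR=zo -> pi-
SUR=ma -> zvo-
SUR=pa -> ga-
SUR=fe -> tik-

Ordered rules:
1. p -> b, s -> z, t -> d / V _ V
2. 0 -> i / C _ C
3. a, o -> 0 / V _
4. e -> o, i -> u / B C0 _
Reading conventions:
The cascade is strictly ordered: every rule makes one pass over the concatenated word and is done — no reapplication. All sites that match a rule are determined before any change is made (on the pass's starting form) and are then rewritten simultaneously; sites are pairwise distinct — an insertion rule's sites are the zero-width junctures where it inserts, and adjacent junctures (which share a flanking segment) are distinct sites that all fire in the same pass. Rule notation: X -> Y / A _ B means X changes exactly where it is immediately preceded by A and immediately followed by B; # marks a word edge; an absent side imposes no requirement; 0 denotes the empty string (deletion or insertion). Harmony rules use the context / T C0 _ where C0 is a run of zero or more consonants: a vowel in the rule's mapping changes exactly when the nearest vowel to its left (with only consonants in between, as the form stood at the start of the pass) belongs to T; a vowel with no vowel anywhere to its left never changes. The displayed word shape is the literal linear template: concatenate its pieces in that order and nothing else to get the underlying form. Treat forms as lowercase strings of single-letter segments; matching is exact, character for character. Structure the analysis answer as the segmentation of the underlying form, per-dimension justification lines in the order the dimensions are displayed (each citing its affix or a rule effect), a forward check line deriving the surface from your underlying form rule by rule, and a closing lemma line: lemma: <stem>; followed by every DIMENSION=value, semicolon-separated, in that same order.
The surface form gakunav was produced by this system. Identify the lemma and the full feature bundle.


underlying: ga-kin-av
GRD=ri - signalled by the affix -av
SUR=pa - signalled by the affix ga-
check: gakinav -> gakinav -> gakinav -> gakinav -> gakunav
lemma: kin; GRD=ri; SUR=pa


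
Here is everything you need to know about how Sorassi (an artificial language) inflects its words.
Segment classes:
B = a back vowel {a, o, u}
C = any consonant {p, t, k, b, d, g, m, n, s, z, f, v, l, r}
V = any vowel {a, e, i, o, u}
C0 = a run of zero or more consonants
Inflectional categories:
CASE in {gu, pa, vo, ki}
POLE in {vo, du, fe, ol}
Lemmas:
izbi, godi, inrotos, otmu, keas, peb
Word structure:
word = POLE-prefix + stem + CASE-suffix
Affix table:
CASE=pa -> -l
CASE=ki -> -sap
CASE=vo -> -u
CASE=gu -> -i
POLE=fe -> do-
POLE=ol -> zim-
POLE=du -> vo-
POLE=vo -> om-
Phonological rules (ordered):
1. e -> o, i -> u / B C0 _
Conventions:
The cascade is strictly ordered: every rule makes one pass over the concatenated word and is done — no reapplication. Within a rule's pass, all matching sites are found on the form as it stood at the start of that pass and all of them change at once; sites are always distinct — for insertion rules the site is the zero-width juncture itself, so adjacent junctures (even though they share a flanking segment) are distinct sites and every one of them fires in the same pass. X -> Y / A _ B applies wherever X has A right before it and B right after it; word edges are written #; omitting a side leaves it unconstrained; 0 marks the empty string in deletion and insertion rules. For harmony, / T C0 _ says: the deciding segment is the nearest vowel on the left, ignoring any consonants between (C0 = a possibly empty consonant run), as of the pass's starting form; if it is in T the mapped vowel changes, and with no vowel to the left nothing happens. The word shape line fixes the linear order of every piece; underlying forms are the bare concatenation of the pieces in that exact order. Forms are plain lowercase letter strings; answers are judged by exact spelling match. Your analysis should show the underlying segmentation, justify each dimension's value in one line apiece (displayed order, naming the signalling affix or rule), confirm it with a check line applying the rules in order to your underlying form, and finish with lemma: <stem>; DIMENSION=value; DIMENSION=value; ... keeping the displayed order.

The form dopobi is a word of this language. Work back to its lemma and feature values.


underlying: do-peb-i
CASE=gu - signalled by the affix -i
POLE=fe - signalled by the affix do-
check: dopebi -> dopobi
lemma: peb; CASE=gu; POLE=fe


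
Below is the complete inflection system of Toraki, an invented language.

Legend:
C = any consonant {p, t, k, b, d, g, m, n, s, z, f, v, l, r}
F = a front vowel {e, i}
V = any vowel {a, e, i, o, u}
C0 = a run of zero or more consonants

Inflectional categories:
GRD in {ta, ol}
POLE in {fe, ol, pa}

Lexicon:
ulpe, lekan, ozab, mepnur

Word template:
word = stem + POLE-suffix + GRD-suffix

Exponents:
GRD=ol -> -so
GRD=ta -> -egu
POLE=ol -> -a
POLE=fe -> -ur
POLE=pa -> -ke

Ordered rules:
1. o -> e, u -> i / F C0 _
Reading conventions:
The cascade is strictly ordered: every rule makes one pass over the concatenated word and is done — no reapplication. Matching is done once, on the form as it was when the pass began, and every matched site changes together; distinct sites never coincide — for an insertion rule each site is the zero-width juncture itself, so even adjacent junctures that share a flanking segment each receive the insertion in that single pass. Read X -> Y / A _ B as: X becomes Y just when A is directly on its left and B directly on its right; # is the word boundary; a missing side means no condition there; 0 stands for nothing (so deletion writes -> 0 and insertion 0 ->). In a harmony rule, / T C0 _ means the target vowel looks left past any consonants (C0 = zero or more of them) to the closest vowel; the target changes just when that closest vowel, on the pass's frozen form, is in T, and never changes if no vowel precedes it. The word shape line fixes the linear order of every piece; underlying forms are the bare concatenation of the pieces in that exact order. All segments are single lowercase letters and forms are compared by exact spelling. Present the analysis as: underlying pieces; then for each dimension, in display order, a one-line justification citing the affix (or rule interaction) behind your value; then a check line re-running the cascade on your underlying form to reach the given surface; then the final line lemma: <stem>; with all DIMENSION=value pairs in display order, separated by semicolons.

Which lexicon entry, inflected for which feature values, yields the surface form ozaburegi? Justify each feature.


underlying: ozab-ur-egu
GRD=ta - signalled by the affix -egu
POLE=fe - signalled by the affix -ur
check: ozaburegu -> ozaburegi
lemma: ozab; GRD=ta; POLE=fe


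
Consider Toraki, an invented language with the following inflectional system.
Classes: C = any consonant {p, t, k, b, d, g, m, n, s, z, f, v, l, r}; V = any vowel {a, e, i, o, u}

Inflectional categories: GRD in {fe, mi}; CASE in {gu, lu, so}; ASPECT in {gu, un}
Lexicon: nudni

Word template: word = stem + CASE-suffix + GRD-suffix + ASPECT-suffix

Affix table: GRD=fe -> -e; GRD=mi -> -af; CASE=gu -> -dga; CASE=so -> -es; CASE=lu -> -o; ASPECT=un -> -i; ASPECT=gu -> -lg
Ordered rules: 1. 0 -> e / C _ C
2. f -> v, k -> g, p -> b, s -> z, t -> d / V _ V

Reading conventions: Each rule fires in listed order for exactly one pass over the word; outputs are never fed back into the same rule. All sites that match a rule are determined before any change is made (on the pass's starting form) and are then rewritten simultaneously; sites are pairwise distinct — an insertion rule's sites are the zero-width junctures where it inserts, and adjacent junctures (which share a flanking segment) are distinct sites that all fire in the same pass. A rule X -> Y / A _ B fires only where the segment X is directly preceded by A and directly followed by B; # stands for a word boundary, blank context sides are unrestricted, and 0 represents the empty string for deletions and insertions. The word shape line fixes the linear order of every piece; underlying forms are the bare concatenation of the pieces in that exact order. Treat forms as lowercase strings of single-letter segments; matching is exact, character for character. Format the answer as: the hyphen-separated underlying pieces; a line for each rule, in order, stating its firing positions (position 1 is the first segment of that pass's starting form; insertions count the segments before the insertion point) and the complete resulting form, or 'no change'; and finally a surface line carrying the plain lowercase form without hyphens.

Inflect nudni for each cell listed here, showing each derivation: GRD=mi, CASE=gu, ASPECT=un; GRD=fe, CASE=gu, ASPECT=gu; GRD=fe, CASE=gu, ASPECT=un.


cell GRD=mi, CASE=gu, ASPECT=un:
underlying: nudni-dga-af-i
1. 0 -> e / C _ C: inserts after position(s) 3, 6: nudenidegaafi
2. f -> v, k -> g, p -> b, s -> z, t -> d / V _ V: fires at position(s) 12: nudenidegaavi
surface: nudenidegaavi

cell GRD=fe, CASE=gu, ASPECT=gu:
underlying: nudni-dga-e-lg
1. 0 -> e / C _ C: inserts after position(s) 3, 6, 10: nudenidegaeleg
2. f -> v, k -> g, p -> b, s -> z, t -> d / V _ V: no change
surface: nudenidegaeleg

cell GRD=fe, CASE=gu, ASPECT=un:
underlying: nudni-dga-e-i
1. 0 -> e / C _ C: inserts after position(s) 3, 6: nudenidegaei
2. f -> v, k -> g, p -> b, s -> z, t -> d / V _ V: no change
surface: nudenidegaei


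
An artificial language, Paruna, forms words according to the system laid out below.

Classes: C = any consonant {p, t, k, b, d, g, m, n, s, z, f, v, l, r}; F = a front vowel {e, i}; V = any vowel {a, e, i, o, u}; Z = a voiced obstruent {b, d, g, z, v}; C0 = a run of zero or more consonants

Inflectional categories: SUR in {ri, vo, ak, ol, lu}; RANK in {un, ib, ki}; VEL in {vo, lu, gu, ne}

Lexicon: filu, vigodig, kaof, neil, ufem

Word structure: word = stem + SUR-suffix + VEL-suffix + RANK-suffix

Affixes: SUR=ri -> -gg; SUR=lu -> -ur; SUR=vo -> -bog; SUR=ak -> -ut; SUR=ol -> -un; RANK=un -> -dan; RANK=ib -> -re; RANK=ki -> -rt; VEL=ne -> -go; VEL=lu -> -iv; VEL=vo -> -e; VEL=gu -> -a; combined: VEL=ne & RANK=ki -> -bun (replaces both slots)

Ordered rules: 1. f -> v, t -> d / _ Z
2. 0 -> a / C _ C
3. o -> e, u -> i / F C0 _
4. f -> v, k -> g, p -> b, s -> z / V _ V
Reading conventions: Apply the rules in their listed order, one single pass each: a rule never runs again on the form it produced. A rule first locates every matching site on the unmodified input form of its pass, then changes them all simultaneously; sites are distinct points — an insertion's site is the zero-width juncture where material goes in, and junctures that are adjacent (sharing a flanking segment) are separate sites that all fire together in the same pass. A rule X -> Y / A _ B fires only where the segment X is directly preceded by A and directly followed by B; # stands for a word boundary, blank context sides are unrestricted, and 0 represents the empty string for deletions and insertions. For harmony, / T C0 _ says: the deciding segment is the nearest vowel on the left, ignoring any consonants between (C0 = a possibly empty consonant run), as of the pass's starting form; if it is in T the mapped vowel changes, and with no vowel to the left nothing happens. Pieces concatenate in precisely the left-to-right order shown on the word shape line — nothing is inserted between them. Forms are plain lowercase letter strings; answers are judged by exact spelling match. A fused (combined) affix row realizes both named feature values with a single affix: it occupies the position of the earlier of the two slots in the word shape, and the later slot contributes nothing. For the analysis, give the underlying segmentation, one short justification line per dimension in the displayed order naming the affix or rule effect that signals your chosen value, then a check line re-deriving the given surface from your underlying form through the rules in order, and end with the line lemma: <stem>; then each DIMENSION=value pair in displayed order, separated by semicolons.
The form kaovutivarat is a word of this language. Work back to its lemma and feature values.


underlying: kaof-ut-iv-rt
SUR=ak - signalled by the affix -ut
RANK=ki - signalled by the affix -rt
VEL=lu - signalled by the affix -iv
check: kaofutivrt -> kaofutivrt -> kaofutivarat -> kaofutivarat -> kaovutivarat
lemma: kaof; SUR=ak; RANK=ki; VEL=lu


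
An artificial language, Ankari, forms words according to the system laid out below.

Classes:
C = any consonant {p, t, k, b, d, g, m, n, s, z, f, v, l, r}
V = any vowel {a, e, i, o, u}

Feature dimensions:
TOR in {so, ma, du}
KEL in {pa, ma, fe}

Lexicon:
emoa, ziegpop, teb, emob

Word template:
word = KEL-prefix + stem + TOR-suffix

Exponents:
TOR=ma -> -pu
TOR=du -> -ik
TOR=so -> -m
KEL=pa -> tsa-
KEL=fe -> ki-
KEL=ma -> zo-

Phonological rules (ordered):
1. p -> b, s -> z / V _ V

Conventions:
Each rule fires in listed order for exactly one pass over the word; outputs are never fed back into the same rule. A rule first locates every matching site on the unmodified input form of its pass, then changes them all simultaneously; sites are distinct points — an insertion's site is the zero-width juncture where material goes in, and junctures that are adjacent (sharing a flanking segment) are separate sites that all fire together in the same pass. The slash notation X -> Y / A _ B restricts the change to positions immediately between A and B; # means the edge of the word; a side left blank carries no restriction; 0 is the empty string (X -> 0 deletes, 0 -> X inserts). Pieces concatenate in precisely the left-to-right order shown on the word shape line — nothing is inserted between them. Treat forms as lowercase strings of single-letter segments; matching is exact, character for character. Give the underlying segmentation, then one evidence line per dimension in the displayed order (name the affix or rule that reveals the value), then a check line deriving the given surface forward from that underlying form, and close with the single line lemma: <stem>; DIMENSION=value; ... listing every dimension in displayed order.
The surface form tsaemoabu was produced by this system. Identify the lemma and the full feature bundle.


underlying: tsa-emoa-pu
TOR=ma - signalled by the affix -pu
KEL=pa - signalled by the affix tsa-
check: tsaemoapu -> tsaemoabu
lemma: emoa; TOR=ma; KEL=pa


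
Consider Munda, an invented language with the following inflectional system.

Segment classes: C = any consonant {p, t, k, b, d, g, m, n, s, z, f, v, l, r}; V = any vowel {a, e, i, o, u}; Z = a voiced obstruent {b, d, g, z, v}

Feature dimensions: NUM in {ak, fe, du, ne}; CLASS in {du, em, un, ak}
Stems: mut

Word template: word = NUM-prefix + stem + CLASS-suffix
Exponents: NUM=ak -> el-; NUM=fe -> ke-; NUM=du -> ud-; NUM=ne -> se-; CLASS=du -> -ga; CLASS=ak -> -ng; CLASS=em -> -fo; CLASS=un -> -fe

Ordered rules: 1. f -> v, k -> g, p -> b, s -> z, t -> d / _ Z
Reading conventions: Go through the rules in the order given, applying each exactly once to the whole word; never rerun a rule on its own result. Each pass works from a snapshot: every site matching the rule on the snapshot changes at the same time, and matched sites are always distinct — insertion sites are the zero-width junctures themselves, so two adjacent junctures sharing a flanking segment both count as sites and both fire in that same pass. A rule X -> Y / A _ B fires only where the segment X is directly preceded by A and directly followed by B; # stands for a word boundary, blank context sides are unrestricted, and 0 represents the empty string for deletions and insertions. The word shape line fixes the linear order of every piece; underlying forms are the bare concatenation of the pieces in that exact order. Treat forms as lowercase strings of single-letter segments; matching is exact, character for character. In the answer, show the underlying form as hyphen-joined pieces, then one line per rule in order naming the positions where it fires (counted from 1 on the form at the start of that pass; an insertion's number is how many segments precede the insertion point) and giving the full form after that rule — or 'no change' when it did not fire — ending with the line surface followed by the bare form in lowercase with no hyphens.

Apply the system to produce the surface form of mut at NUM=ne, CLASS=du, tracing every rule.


underlying: se-mut-ga
1. f -> v, k -> g, p -> b, s -> z, t -> d / _ Z: fires at position(s) 5: semudga
surface: semudga


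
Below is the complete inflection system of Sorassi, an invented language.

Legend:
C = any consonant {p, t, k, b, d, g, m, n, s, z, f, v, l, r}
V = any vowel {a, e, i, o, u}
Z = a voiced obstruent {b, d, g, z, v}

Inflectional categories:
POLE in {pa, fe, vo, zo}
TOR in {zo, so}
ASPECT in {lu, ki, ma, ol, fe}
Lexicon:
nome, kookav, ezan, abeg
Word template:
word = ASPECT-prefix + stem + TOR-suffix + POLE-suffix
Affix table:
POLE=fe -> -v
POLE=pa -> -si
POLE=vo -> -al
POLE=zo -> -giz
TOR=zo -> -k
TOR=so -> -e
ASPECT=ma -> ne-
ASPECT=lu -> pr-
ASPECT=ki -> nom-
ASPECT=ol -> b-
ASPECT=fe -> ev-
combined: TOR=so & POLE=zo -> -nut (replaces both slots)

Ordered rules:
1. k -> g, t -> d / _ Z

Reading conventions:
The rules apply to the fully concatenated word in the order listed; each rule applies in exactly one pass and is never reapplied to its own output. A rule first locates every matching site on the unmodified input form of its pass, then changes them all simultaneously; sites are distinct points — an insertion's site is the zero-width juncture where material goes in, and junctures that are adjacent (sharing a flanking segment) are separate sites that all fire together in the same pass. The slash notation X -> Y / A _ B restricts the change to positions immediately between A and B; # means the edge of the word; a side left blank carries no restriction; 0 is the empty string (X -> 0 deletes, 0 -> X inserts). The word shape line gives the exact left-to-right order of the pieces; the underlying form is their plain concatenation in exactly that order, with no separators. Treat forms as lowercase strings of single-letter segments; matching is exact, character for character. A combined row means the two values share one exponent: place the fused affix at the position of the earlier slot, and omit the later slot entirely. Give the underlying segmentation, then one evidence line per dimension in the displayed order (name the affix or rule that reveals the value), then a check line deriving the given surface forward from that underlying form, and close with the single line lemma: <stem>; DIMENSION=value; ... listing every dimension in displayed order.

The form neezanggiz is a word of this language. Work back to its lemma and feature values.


underlying: ne-ezan-k-giz
POLE=zo - signalled by the affix -giz
TOR=zo - signalled by the affix -k
ASPECT=ma - signalled by the affix ne-
check: neezankgiz -> neezanggiz
lemma: ezan; POLE=zo; TOR=zo; ASPECT=ma


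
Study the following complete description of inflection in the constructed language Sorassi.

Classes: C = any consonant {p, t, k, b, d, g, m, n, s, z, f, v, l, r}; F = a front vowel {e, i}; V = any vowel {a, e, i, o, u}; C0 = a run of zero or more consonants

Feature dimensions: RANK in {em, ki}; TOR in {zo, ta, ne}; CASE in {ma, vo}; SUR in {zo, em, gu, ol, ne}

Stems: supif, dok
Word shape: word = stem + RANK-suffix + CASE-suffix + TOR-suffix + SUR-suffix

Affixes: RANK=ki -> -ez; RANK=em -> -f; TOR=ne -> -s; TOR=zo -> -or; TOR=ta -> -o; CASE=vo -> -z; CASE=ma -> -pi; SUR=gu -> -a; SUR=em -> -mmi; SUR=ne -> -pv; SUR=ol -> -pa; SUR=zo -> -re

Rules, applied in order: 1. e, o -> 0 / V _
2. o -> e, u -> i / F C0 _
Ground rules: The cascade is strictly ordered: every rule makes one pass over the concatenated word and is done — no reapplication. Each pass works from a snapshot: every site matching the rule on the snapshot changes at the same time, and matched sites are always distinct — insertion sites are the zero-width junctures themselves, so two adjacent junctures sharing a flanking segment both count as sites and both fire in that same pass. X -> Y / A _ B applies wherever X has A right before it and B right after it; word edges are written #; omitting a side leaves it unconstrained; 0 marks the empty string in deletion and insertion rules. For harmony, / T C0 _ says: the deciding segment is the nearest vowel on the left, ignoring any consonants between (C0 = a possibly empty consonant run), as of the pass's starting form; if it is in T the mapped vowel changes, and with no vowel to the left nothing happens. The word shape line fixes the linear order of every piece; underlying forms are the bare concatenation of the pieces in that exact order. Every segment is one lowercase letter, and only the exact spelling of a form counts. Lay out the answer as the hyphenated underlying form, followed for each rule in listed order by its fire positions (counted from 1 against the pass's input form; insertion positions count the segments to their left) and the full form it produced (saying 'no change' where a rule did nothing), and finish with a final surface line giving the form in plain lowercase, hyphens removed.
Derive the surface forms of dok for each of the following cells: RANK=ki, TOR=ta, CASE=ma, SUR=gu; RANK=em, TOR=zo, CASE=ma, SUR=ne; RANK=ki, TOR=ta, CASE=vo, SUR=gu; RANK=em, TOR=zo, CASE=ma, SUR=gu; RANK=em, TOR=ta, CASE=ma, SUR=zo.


cell RANK=ki, TOR=ta, CASE=ma, SUR=gu:
underlying: dok-ez-pi-o-a
1. e, o -> 0 / V _: fires at position(s) 8: dokezpia
2. o -> e, u -> i / F C0 _: no change
surface: dokezpia

cell RANK=em, TOR=zo, CASE=ma, SUR=ne:
underlying: dok-f-pi-or-pv
1. e, o -> 0 / V _: fires at position(s) 7: dokfpirpv
2. o -> e, u -> i / F C0 _: no change
surface: dokfpirpv

cell RANK=ki, TOR=ta, CASE=vo, SUR=gu:
underlying: dok-ez-z-o-a
1. e, o -> 0 / V _: no change
2. o -> e, u -> i / F C0 _: fires at position(s) 7: dokezzea
surface: dokezzea

cell RANK=em, TOR=zo, CASE=ma, SUR=gu:
underlying: dok-f-pi-or-a
1. e, o -> 0 / V _: fires at position(s) 7: dokfpira
2. o -> e, u -> i / F C0 _: no change
surface: dokfpira

cell RANK=em, TOR=ta, CASE=ma, SUR=zo:
underlying: dok-f-pi-o-re
1. e, o -> 0 / V _: fires at position(s) 7: dokfpire
2. o -> e, u -> i / F C0 _: no change
surface: dokfpire


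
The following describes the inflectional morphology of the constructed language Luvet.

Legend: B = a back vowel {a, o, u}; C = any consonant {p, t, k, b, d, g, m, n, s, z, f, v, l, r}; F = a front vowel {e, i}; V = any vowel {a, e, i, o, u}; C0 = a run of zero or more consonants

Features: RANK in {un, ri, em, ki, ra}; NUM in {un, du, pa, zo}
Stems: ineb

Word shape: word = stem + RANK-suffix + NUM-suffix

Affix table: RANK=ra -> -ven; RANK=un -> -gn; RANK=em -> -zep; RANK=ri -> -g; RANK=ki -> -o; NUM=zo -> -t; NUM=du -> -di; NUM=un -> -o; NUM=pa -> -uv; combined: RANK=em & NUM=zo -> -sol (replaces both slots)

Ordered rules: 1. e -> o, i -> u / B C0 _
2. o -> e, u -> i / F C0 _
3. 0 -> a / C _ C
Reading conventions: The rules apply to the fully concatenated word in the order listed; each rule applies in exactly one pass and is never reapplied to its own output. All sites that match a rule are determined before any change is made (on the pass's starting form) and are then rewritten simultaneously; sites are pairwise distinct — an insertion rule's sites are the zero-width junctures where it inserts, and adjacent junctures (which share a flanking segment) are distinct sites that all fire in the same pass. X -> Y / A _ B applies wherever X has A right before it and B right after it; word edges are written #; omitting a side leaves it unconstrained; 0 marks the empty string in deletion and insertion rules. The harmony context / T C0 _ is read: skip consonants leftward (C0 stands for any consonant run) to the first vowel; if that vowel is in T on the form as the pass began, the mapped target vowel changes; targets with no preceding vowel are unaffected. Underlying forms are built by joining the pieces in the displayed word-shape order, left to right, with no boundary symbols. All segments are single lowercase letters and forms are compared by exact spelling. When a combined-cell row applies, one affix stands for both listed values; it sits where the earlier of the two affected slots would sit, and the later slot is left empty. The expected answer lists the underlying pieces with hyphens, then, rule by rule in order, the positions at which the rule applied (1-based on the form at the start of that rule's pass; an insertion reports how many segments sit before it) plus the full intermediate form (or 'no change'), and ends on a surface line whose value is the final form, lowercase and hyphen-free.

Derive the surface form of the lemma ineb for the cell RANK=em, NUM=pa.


underlying: ineb-zep-uv
1. e -> o, i -> u / B C0 _: no change
2. o -> e, u -> i / F C0 _: fires at position(s) 8: inebzepiv
3. 0 -> a / C _ C: inserts after position(s) 4: inebazepiv
surface: inebazepiv


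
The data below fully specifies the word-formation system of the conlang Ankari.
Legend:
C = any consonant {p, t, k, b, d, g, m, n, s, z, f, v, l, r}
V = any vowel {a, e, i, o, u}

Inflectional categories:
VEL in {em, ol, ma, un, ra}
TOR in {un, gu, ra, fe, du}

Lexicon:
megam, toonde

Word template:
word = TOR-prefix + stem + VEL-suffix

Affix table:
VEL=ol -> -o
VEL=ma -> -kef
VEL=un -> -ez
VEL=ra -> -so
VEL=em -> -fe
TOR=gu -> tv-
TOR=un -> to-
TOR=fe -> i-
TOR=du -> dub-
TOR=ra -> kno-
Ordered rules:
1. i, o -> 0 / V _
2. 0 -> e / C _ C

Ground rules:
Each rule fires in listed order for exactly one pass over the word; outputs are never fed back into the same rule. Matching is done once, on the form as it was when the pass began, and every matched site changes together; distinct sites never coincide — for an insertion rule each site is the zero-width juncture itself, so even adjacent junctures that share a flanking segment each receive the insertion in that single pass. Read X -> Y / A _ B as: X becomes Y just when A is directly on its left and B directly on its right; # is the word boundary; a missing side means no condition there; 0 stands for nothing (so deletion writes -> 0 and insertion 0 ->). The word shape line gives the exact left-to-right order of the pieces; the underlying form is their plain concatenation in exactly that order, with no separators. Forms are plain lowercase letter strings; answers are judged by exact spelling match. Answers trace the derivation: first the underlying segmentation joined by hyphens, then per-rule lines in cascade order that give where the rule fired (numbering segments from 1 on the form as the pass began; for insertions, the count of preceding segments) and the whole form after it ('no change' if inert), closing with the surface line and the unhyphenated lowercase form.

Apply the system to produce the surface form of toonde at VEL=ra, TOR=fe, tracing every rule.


underlying: i-toonde-so
1. i, o -> 0 / V _: fires at position(s) 4: itondeso
2. 0 -> e / C _ C: inserts after position(s) 4: itonedeso
surface: itonedeso


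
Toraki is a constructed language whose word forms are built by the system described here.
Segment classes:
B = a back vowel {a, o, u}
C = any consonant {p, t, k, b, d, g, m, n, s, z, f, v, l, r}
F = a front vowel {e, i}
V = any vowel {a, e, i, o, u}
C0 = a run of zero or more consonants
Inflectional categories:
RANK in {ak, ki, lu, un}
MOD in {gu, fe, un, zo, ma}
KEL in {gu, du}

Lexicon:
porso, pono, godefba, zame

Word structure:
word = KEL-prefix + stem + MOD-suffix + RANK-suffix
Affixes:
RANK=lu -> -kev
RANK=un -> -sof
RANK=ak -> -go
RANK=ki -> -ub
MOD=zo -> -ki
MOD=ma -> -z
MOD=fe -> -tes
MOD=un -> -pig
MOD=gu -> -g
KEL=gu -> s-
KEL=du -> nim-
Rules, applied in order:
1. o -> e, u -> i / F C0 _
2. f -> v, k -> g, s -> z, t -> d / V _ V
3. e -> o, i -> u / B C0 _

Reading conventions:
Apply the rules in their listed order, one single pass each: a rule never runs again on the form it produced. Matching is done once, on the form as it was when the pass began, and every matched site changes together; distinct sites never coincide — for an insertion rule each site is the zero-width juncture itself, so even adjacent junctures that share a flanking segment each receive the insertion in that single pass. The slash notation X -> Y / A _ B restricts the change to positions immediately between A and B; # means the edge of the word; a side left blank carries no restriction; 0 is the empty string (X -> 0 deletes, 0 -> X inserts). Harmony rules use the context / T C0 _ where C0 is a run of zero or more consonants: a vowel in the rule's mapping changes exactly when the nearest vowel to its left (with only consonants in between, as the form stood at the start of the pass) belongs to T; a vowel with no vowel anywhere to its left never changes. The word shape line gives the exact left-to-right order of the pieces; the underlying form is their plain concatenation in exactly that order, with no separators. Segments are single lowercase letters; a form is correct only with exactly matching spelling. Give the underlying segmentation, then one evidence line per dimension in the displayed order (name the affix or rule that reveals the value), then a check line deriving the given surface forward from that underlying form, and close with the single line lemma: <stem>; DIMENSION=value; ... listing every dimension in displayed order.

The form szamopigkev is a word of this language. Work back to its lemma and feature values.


underlying: s-zame-pig-kev
RANK=lu - signalled by the affix -kev
MOD=un - signalled by the affix -pig
KEL=gu - signalled by the affix s-
check: szamepigkev -> szamepigkev -> szamepigkev -> szamopigkev
lemma: zame; RANK=lu; MOD=un; KEL=gu


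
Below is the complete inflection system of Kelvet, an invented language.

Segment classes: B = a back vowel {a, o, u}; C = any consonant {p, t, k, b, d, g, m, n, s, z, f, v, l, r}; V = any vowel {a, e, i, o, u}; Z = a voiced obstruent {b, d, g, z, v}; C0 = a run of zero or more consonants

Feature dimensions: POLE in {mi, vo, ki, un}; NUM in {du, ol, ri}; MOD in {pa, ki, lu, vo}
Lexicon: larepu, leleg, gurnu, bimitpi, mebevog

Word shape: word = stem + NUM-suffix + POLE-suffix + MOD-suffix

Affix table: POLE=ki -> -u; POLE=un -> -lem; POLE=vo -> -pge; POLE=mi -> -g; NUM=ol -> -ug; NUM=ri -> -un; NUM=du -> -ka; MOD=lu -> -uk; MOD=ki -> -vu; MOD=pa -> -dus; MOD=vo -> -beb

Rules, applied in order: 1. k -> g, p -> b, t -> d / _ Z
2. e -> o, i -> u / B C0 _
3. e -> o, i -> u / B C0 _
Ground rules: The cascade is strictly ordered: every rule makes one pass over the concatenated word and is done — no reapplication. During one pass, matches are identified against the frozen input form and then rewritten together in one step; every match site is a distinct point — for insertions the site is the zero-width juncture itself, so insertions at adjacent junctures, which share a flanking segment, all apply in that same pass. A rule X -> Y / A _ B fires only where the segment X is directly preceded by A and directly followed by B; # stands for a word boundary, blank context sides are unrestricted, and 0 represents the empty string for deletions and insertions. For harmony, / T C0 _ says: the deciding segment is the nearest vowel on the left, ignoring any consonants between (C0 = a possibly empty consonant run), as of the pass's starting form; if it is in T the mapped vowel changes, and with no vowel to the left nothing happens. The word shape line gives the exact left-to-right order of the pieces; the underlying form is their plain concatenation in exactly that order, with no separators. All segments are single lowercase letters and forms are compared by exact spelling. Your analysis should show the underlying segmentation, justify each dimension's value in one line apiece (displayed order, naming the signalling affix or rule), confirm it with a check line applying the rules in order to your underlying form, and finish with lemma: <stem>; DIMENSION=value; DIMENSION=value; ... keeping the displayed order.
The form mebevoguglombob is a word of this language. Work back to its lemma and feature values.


underlying: mebevog-ug-lem-beb
POLE=un - signalled by the affix -lem
NUM=ol - signalled by the affix -ug
MOD=vo - signalled by the affix -beb
check: mebevoguglembeb -> mebevoguglembeb -> mebevoguglombeb -> mebevoguglombob
lemma: mebevog; POLE=un; NUM=ol; MOD=vo


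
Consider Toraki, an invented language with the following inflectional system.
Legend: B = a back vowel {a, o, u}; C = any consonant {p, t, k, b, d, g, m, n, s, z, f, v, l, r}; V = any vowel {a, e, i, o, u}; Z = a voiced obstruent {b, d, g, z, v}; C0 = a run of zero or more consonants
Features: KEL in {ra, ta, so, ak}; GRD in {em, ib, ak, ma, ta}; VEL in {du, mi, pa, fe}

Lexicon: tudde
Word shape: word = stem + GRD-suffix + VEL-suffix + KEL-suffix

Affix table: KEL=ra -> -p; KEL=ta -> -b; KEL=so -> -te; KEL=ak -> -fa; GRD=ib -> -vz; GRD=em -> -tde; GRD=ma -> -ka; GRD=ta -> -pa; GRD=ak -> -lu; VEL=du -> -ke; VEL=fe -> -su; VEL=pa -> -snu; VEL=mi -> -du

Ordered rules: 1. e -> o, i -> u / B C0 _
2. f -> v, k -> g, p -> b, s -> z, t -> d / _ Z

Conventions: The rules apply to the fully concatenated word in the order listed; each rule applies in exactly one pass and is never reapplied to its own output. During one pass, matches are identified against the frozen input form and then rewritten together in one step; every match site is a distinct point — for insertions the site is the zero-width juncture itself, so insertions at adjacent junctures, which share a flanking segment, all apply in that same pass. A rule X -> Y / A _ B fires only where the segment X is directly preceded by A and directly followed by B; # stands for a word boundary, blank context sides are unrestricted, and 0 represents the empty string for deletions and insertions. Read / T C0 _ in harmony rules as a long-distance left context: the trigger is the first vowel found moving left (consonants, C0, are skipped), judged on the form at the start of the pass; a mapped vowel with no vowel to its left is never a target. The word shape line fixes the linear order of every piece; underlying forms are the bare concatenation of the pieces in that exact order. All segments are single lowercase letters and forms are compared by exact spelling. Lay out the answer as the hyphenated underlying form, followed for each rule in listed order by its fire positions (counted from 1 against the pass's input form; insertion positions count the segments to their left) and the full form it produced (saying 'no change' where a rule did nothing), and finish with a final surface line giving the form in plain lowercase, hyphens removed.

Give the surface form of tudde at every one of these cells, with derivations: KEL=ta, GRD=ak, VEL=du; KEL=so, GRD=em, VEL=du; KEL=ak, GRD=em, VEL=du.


cell KEL=ta, GRD=ak, VEL=du:
underlying: tudde-lu-ke-b
1. e -> o, i -> u / B C0 _: fires at position(s) 5, 9: tuddolukob
2. f -> v, k -> g, p -> b, s -> z, t -> d / _ Z: no change
surface: tuddolukob

cell KEL=so, GRD=em, VEL=du:
underlying: tudde-tde-ke-te
1. e -> o, i -> u / B C0 _: fires at position(s) 5: tuddotdekete
2. f -> v, k -> g, p -> b, s -> z, t -> d / _ Z: fires at position(s) 6: tuddoddekete
surface: tuddoddekete

cell KEL=ak, GRD=em, VEL=du:
underlying: tudde-tde-ke-fa
1. e -> o, i -> u / B C0 _: fires at position(s) 5: tuddotdekefa
2. f -> v, k -> g, p -> b, s -> z, t -> d / _ Z: fires at position(s) 6: tuddoddekefa
surface: tuddoddekefa
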